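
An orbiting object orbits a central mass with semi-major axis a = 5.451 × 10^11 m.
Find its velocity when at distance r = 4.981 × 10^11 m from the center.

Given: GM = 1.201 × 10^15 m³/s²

Vis-viva: v = √(GM · (2/r − 1/a)).
2/r − 1/a = 2/4.981e+11 − 1/5.451e+11 = 2.18073e-12 m⁻¹.
v = √(1.201e+15 · 2.18073e-12) m/s ≈ 51.18 m/s = 51.18 m/s.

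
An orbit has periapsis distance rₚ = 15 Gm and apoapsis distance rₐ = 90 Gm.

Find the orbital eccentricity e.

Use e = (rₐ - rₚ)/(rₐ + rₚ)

Convert to SI: rₚ = 15 Gm = 1.5e+10 m; rₐ = 90 Gm = 9e+10 m.
e = (rₐ − rₚ) / (rₐ + rₚ).
e = (9e+10 − 1.5e+10) / (9e+10 + 1.5e+10) = 7.5e+10 / 1.05e+11 ≈ 0.7143.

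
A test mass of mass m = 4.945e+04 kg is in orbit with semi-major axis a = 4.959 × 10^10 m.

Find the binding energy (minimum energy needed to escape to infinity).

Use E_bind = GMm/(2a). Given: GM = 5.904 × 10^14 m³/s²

Total orbital energy is E = −GMm/(2a); binding energy is E_bind = −E = GMm/(2a).
E_bind = 5.904e+14 · 4.945e+04 / (2 · 4.959e+10) J ≈ 2.944e+08 J = 294.4 MJ.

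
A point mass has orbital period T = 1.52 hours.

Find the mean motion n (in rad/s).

Convert to SI: T = 1.52 hours = 5472 s.
n = 2π / T.
n = 2π / 5472 s ≈ 0.001148 rad/s.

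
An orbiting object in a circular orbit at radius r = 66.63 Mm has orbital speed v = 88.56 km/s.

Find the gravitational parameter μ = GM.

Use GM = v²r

Convert to SI: r = 66.63 Mm = 6.663e+07 m; v = 88.56 km/s = 88560 m/s.
For a circular orbit v² = GM/r, so GM = v² · r.
GM = (88560)² · 6.663e+07 m³/s² ≈ 5.226e+17 m³/s² = 5.226 × 10^17 m³/s².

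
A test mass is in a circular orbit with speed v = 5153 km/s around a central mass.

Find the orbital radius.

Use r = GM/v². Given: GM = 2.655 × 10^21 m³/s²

Convert to SI: v = 5153 km/s = 5.153e+06 m/s.
For a circular orbit, v² = GM / r, so r = GM / v².
r = 2.655e+21 / (5.153e+06)² m ≈ 9.999e+07 m = 99.99 Mm.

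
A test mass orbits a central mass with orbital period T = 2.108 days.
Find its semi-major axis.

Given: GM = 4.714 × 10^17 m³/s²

Convert to SI: T = 2.108 days = 182131 s.
Invert Kepler's third law: a = (GM · T² / (4π²))^(1/3).
Substituting T = 182131 s and GM = 4.714e+17 m³/s²:
a = (4.714e+17 · (182131)² / (4π²))^(1/3) m
a ≈ 7.344e+08 m = 7.344 × 10^8 m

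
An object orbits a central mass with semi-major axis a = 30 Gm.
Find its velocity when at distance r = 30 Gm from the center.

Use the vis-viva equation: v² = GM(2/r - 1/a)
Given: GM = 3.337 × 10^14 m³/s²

Convert to SI: a = 30 Gm = 3e+10 m; r = 30 Gm = 3e+10 m.
Vis-viva: v = √(GM · (2/r − 1/a)).
2/r − 1/a = 2/3e+10 − 1/3e+10 = 3.33333e-11 m⁻¹.
v = √(3.337e+14 · 3.33333e-11) m/s ≈ 105.5 m/s = 105.5 m/s.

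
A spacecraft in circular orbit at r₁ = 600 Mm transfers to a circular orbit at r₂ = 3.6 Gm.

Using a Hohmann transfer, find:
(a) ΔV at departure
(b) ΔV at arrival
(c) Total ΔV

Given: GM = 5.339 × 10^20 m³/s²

Convert to SI: r₁ = 600 Mm = 6e+08 m; r₂ = 3.6 Gm = 3.6e+09 m.
Transfer semi-major axis: a_t = (r₁ + r₂)/2 = (6e+08 + 3.6e+09)/2 = 2.1e+09 m.
Circular speeds: v₁ = √(GM/r₁) = 943310 m/s, v₂ = √(GM/r₂) = 385105 m/s.
Transfer speeds (vis-viva v² = GM(2/r − 1/a_t)): v₁ᵗ = 1.23508e+06 m/s, v₂ᵗ = 205847 m/s.
(a) ΔV₁ = |v₁ᵗ − v₁| ≈ 2.918e+05 m/s = 291.8 km/s.
(b) ΔV₂ = |v₂ − v₂ᵗ| ≈ 1.793e+05 m/s = 179.3 km/s.
(c) ΔV_total = ΔV₁ + ΔV₂ ≈ 4.71e+05 m/s = 471 km/s.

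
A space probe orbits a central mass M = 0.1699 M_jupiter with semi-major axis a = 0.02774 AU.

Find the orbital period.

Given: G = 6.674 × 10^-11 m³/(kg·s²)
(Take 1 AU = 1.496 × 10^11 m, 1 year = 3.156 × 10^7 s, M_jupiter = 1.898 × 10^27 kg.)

Convert to SI: a = 0.02774 AU = 4.1499e+09 m; M = 0.1699 M_jupiter = 3.2247e+26 kg.
GM = G · M = 6.674e-11 · 3.2247e+26 = 2.15217e+16 m³/s².
Kepler's third law: T = 2π √(a³ / GM).
Substituting a = 4.1499e+09 m and GM = 2.15217e+16 m³/s²:
T = 2π √((4.1499e+09)³ / 2.15217e+16) s
T ≈ 1.145e+07 s = 0.3628 years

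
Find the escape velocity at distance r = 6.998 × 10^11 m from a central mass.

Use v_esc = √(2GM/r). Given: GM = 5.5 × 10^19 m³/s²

Escape velocity comes from setting total energy to zero: ½v² − GM/r = 0 ⇒ v_esc = √(2GM / r).
v_esc = √(2 · 5.5e+19 / 6.998e+11) m/s ≈ 1.254e+04 m/s = 12.54 km/s.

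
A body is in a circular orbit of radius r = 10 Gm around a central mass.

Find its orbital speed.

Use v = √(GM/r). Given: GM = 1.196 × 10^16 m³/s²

Convert to SI: r = 10 Gm = 1e+10 m.
For a circular orbit, gravity supplies the centripetal force, so v = √(GM / r).
v = √(1.196e+16 / 1e+10) m/s ≈ 1094 m/s = 1.094 km/s.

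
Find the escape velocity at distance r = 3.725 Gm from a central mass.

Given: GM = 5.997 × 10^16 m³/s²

Convert to SI: r = 3.725 Gm = 3.725e+09 m.
Escape velocity comes from setting total energy to zero: ½v² − GM/r = 0 ⇒ v_esc = √(2GM / r).
v_esc = √(2 · 5.997e+16 / 3.725e+09) m/s ≈ 5674 m/s = 5.674 km/s.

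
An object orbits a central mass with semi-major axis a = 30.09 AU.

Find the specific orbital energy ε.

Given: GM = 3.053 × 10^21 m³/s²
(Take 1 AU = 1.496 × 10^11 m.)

Convert to SI: a = 30.09 AU = 4.50146e+12 m.
ε = −GM / (2a).
ε = −3.053e+21 / (2 · 4.50146e+12) J/kg ≈ -3.391e+08 J/kg = -339.1 MJ/kg.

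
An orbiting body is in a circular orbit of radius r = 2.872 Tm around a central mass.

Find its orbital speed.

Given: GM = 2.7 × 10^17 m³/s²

Convert to SI: r = 2.872 Tm = 2.872e+12 m.
For a circular orbit, gravity supplies the centripetal force, so v = √(GM / r).
v = √(2.7e+17 / 2.872e+12) m/s ≈ 306.6 m/s = 306.6 m/s.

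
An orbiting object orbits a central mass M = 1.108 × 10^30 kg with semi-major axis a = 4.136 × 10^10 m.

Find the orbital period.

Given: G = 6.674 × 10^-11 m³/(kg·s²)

GM = G · M = 6.674e-11 · 1.108e+30 = 7.39479e+19 m³/s².
Kepler's third law: T = 2π √(a³ / GM).
Substituting a = 4.136e+10 m and GM = 7.39479e+19 m³/s²:
T = 2π √((4.136e+10)³ / 7.39479e+19) s
T ≈ 6.146e+06 s = 71.13 days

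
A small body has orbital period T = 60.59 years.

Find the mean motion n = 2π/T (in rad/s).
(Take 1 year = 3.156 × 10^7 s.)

Convert to SI: T = 60.59 years = 1.91222e+09 s.
n = 2π / T.
n = 2π / 1.91222e+09 s ≈ 3.286e-09 rad/s.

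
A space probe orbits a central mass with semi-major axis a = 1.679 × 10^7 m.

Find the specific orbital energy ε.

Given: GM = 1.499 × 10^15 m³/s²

ε = −GM / (2a).
ε = −1.499e+15 / (2 · 1.679e+07) J/kg ≈ -4.464e+07 J/kg = -44.64 MJ/kg.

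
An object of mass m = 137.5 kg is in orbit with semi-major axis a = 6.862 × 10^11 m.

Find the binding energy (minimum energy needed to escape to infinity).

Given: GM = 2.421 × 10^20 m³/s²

Total orbital energy is E = −GMm/(2a); binding energy is E_bind = −E = GMm/(2a).
E_bind = 2.421e+20 · 137.5 / (2 · 6.862e+11) J ≈ 2.426e+10 J = 24.26 GJ.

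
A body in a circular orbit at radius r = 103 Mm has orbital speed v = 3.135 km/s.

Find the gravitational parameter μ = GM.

Convert to SI: r = 103 Mm = 1.03e+08 m; v = 3.135 km/s = 3135 m/s.
For a circular orbit v² = GM/r, so GM = v² · r.
GM = (3135)² · 1.03e+08 m³/s² ≈ 1.012e+15 m³/s² = 1.012 × 10^15 m³/s².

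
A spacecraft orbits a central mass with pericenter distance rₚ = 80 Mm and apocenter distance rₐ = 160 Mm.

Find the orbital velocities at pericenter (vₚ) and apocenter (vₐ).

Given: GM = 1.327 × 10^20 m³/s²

Convert to SI: rₚ = 80 Mm = 8e+07 m; rₐ = 160 Mm = 1.6e+08 m.
Use the vis-viva equation v² = GM(2/r − 1/a) with a = (rₚ + rₐ)/2 = (8e+07 + 1.6e+08)/2 = 1.2e+08 m.
vₚ = √(GM · (2/rₚ − 1/a)) = √(1.327e+20 · (2/8e+07 − 1/1.2e+08)) m/s ≈ 1.487e+06 m/s = 1487 km/s.
vₐ = √(GM · (2/rₐ − 1/a)) = √(1.327e+20 · (2/1.6e+08 − 1/1.2e+08)) m/s ≈ 7.436e+05 m/s = 743.6 km/s.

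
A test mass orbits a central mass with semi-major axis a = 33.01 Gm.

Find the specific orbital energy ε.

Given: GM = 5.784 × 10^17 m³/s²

Convert to SI: a = 33.01 Gm = 3.301e+10 m.
ε = −GM / (2a).
ε = −5.784e+17 / (2 · 3.301e+10) J/kg ≈ -8.761e+06 J/kg = -8.761 MJ/kg.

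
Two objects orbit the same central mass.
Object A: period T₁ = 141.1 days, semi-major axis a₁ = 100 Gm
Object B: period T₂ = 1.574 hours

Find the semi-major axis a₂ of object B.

Convert to SI: T₁ = 141.1 days = 1.2191e+07 s; a₁ = 100 Gm = 1e+11 m; T₂ = 1.574 hours = 5666.4 s.
Kepler's third law: (T₁/T₂)² = (a₁/a₂)³ ⇒ a₂ = a₁ · (T₂/T₁)^(2/3).
T₂/T₁ = 5666.4 / 1.2191e+07 = 0.0004648.
a₂ = 1e+11 · (0.0004648)^(2/3) m ≈ 6e+08 m = 600 Mm.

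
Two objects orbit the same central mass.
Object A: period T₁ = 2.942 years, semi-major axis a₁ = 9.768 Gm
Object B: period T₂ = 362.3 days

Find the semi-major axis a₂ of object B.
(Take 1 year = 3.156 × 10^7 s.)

Convert to SI: T₁ = 2.942 years = 9.28495e+07 s; a₁ = 9.768 Gm = 9.768e+09 m; T₂ = 362.3 days = 3.13027e+07 s.
Kepler's third law: (T₁/T₂)² = (a₁/a₂)³ ⇒ a₂ = a₁ · (T₂/T₁)^(2/3).
T₂/T₁ = 3.13027e+07 / 9.28495e+07 = 0.337134.
a₂ = 9.768e+09 · (0.337134)^(2/3) m ≈ 4.732e+09 m = 4.732 Gm.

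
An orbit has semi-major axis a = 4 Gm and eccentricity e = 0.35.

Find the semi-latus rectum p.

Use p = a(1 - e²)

Convert to SI: a = 4 Gm = 4e+09 m.
p = a (1 − e²).
p = 4e+09 · (1 − (0.35)²) = 4e+09 · 0.8775 ≈ 3.51e+09 m = 3.51 Gm.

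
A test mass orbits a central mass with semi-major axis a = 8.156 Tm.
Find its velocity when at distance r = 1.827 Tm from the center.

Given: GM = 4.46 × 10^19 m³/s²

Convert to SI: a = 8.156 Tm = 8.156e+12 m; r = 1.827 Tm = 1.827e+12 m.
Vis-viva: v = √(GM · (2/r − 1/a)).
2/r − 1/a = 2/1.827e+12 − 1/8.156e+12 = 9.72082e-13 m⁻¹.
v = √(4.46e+19 · 9.72082e-13) m/s ≈ 6584 m/s = 6.584 km/s.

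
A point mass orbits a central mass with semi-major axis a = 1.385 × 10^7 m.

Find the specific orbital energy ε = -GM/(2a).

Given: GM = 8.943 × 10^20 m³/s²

ε = −GM / (2a).
ε = −8.943e+20 / (2 · 1.385e+07) J/kg ≈ -3.229e+13 J/kg = -3.229e+04 GJ/kg.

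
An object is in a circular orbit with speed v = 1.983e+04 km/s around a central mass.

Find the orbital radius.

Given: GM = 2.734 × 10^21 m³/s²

Convert to SI: v = 1.983e+04 km/s = 1.983e+07 m/s.
For a circular orbit, v² = GM / r, so r = GM / v².
r = 2.734e+21 / (1.983e+07)² m ≈ 6.953e+06 m = 6.953 × 10^6 m.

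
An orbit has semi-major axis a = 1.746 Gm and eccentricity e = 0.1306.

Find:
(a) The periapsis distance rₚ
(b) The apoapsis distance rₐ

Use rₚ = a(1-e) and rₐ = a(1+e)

Convert to SI: a = 1.746 Gm = 1.746e+09 m.
(a) rₚ = a(1 − e) = 1.746e+09 · (1 − 0.1306) = 1.746e+09 · 0.8694 ≈ 1.518e+09 m = 1.518 Gm.
(b) rₐ = a(1 + e) = 1.746e+09 · (1 + 0.1306) = 1.746e+09 · 1.1306 ≈ 1.974e+09 m = 1.974 Gm.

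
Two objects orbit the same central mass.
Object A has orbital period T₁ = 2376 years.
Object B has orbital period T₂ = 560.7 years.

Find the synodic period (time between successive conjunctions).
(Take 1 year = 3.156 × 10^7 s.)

Convert to SI: T₁ = 2376 years = 7.49866e+10 s; T₂ = 560.7 years = 1.76957e+10 s.
T_syn = |T₁ · T₂ / (T₁ − T₂)|.
T_syn = |7.49866e+10 · 1.76957e+10 / (7.49866e+10 − 1.76957e+10)| s ≈ 2.316e+10 s = 733.9 years.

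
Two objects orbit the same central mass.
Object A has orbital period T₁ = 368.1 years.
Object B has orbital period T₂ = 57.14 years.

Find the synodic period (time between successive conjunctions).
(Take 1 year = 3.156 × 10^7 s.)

Convert to SI: T₁ = 368.1 years = 1.16172e+10 s; T₂ = 57.14 years = 1.80334e+09 s.
T_syn = |T₁ · T₂ / (T₁ − T₂)|.
T_syn = |1.16172e+10 · 1.80334e+09 / (1.16172e+10 − 1.80334e+09)| s ≈ 2.135e+09 s = 67.64 years.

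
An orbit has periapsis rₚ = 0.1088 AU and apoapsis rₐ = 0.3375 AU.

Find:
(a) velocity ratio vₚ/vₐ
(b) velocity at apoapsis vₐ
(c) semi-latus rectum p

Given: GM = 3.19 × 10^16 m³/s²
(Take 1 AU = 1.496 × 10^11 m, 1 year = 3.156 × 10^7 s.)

Convert to SI: rₚ = 0.1088 AU = 1.62765e+10 m; rₐ = 0.3375 AU = 5.049e+10 m.
(a) Conservation of angular momentum (rₚvₚ = rₐvₐ) gives vₚ/vₐ = rₐ/rₚ = 5.049e+10/1.62765e+10 ≈ 3.102
(b) With a = (rₚ + rₐ)/2 = 3.33832e+10 m, vₐ = √(GM (2/rₐ − 1/a)) = √(3.19e+16 · (2/5.049e+10 − 1/3.33832e+10)) m/s ≈ 555 m/s
(c) From a = (rₚ + rₐ)/2 = 3.33832e+10 m and e = (rₐ − rₚ)/(rₐ + rₚ) = 0.512436, p = a(1 − e²) = 3.33832e+10 · (1 − (0.512436)²) ≈ 2.462e+10 m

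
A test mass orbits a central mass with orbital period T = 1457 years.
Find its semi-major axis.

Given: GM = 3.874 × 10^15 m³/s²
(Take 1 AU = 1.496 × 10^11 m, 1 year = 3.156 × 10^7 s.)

Convert to SI: T = 1457 years = 4.59829e+10 s.
Invert Kepler's third law: a = (GM · T² / (4π²))^(1/3).
Substituting T = 4.59829e+10 s and GM = 3.874e+15 m³/s²:
a = (3.874e+15 · (4.59829e+10)² / (4π²))^(1/3) m
a ≈ 5.92e+11 m = 3.957 AU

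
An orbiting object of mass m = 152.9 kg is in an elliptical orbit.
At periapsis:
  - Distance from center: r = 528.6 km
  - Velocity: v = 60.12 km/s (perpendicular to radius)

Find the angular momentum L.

Convert to SI: r = 528.6 km = 528600 m; v = 60.12 km/s = 60120 m/s.
Since v is perpendicular to r, L = m · v · r.
L = 152.9 · 60120 · 528600 kg·m²/s ≈ 4.859e+12 kg·m²/s.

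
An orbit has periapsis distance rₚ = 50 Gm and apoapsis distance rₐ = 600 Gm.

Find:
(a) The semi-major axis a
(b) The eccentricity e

Convert to SI: rₚ = 50 Gm = 5e+10 m; rₐ = 600 Gm = 6e+11 m.
(a) a = (rₚ + rₐ) / 2 = (5e+10 + 6e+11) / 2 ≈ 3.25e+11 m = 325 Gm.
(b) e = (rₐ − rₚ) / (rₐ + rₚ) = (6e+11 − 5e+10) / (6e+11 + 5e+10) ≈ 0.8462.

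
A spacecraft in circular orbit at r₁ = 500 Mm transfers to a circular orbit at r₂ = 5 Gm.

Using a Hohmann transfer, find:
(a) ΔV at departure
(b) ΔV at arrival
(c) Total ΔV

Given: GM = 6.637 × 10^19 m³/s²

Convert to SI: r₁ = 500 Mm = 5e+08 m; r₂ = 5 Gm = 5e+09 m.
Transfer semi-major axis: a_t = (r₁ + r₂)/2 = (5e+08 + 5e+09)/2 = 2.75e+09 m.
Circular speeds: v₁ = √(GM/r₁) = 364335 m/s, v₂ = √(GM/r₂) = 115213 m/s.
Transfer speeds (vis-viva v² = GM(2/r − 1/a_t)): v₁ᵗ = 491269 m/s, v₂ᵗ = 49126.9 m/s.
(a) ΔV₁ = |v₁ᵗ − v₁| ≈ 1.269e+05 m/s = 126.9 km/s.
(b) ΔV₂ = |v₂ − v₂ᵗ| ≈ 6.609e+04 m/s = 66.09 km/s.
(c) ΔV_total = ΔV₁ + ΔV₂ ≈ 1.93e+05 m/s = 193 km/s.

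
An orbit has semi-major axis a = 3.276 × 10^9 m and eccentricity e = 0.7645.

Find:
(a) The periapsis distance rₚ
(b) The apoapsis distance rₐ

(a) rₚ = a(1 − e) = 3.276e+09 · (1 − 0.7645) = 3.276e+09 · 0.2355 ≈ 7.715e+08 m = 7.715 × 10^8 m.
(b) rₐ = a(1 + e) = 3.276e+09 · (1 + 0.7645) = 3.276e+09 · 1.7645 ≈ 5.781e+09 m = 5.781 × 10^9 m.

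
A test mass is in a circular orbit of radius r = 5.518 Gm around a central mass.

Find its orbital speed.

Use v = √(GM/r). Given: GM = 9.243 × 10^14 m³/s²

Convert to SI: r = 5.518 Gm = 5.518e+09 m.
For a circular orbit, gravity supplies the centripetal force, so v = √(GM / r).
v = √(9.243e+14 / 5.518e+09) m/s ≈ 409.3 m/s = 409.3 m/s.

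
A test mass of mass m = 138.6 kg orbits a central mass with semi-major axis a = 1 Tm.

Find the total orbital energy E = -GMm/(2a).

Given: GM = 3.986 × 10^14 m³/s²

Convert to SI: a = 1 Tm = 1e+12 m.
E = −GMm / (2a).
E = −3.986e+14 · 138.6 / (2 · 1e+12) J ≈ -2.762e+04 J = -27.62 kJ.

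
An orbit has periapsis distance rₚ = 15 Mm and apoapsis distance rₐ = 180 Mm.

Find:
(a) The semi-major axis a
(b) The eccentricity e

Convert to SI: rₚ = 15 Mm = 1.5e+07 m; rₐ = 180 Mm = 1.8e+08 m.
(a) a = (rₚ + rₐ) / 2 = (1.5e+07 + 1.8e+08) / 2 ≈ 9.75e+07 m = 97.5 Mm.
(b) e = (rₐ − rₚ) / (rₐ + rₚ) = (1.8e+08 − 1.5e+07) / (1.8e+08 + 1.5e+07) ≈ 0.8462.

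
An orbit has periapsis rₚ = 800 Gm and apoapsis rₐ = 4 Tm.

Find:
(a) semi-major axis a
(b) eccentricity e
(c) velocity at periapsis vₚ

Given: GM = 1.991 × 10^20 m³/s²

Convert to SI: rₚ = 800 Gm = 8e+11 m; rₐ = 4 Tm = 4e+12 m.
(a) a = (rₚ + rₐ)/2 = (8e+11 + 4e+12)/2 ≈ 2.4e+12 m
(b) e = (rₐ − rₚ)/(rₐ + rₚ) = (4e+12 − 8e+11)/(4e+12 + 8e+11) ≈ 0.6667
(c) With a = (rₚ + rₐ)/2 = 2.4e+12 m, vₚ = √(GM (2/rₚ − 1/a)) = √(1.991e+20 · (2/8e+11 − 1/2.4e+12)) m/s ≈ 2.037e+04 m/s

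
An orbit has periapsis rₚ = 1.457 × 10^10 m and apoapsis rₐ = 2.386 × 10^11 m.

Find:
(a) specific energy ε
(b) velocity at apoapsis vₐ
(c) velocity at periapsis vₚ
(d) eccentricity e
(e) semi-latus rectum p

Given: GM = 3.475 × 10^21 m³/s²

(a) With a = (rₚ + rₐ)/2 = 1.26585e+11 m, ε = −GM/(2a) = −3.475e+21/(2 · 1.26585e+11) J/kg ≈ -1.373e+10 J/kg
(b) With a = (rₚ + rₐ)/2 = 1.26585e+11 m, vₐ = √(GM (2/rₐ − 1/a)) = √(3.475e+21 · (2/2.386e+11 − 1/1.26585e+11)) m/s ≈ 4.094e+04 m/s
(c) With a = (rₚ + rₐ)/2 = 1.26585e+11 m, vₚ = √(GM (2/rₚ − 1/a)) = √(3.475e+21 · (2/1.457e+10 − 1/1.26585e+11)) m/s ≈ 6.705e+05 m/s
(d) e = (rₐ − rₚ)/(rₐ + rₚ) = (2.386e+11 − 1.457e+10)/(2.386e+11 + 1.457e+10) ≈ 0.8849
(e) From a = (rₚ + rₐ)/2 = 1.26585e+11 m and e = (rₐ − rₚ)/(rₐ + rₚ) = 0.884899, p = a(1 − e²) = 1.26585e+11 · (1 − (0.884899)²) ≈ 2.746e+10 m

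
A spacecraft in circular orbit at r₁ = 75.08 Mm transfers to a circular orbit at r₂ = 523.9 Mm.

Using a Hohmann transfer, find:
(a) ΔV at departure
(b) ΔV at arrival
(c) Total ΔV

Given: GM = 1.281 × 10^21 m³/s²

Convert to SI: r₁ = 75.08 Mm = 7.508e+07 m; r₂ = 523.9 Mm = 5.239e+08 m.
Transfer semi-major axis: a_t = (r₁ + r₂)/2 = (7.508e+07 + 5.239e+08)/2 = 2.9949e+08 m.
Circular speeds: v₁ = √(GM/r₁) = 4.13059e+06 m/s, v₂ = √(GM/r₂) = 1.56369e+06 m/s.
Transfer speeds (vis-viva v² = GM(2/r − 1/a_t)): v₁ᵗ = 5.46318e+06 m/s, v₂ᵗ = 782927 m/s.
(a) ΔV₁ = |v₁ᵗ − v₁| ≈ 1.333e+06 m/s = 1333 km/s.
(b) ΔV₂ = |v₂ − v₂ᵗ| ≈ 7.808e+05 m/s = 780.8 km/s.
(c) ΔV_total = ΔV₁ + ΔV₂ ≈ 2.113e+06 m/s = 2113 km/s.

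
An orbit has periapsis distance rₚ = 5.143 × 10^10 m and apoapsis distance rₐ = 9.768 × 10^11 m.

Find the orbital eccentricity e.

e = (rₐ − rₚ) / (rₐ + rₚ).
e = (9.768e+11 − 5.143e+10) / (9.768e+11 + 5.143e+10) = 9.2537e+11 / 1.02823e+12 ≈ 0.9.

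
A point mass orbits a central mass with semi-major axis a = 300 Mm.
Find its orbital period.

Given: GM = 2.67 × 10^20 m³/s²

Convert to SI: a = 300 Mm = 3e+08 m.
Kepler's third law: T = 2π √(a³ / GM).
Substituting a = 3e+08 m and GM = 2.67e+20 m³/s²:
T = 2π √((3e+08)³ / 2.67e+20) s
T ≈ 1998 s = 33.3 minutes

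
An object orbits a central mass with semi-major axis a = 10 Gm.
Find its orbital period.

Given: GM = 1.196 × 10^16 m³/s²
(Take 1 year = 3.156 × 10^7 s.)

Convert to SI: a = 10 Gm = 1e+10 m.
Kepler's third law: T = 2π √(a³ / GM).
Substituting a = 1e+10 m and GM = 1.196e+16 m³/s²:
T = 2π √((1e+10)³ / 1.196e+16) s
T ≈ 5.745e+07 s = 1.82 years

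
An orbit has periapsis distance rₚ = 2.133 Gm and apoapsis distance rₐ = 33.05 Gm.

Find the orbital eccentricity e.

Convert to SI: rₚ = 2.133 Gm = 2.133e+09 m; rₐ = 33.05 Gm = 3.305e+10 m.
e = (rₐ − rₚ) / (rₐ + rₚ).
e = (3.305e+10 − 2.133e+09) / (3.305e+10 + 2.133e+09) = 3.0917e+10 / 3.5183e+10 ≈ 0.8787.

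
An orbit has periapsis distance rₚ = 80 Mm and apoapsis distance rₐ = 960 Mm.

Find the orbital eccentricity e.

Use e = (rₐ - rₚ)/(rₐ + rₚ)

Convert to SI: rₚ = 80 Mm = 8e+07 m; rₐ = 960 Mm = 9.6e+08 m.
e = (rₐ − rₚ) / (rₐ + rₚ).
e = (9.6e+08 − 8e+07) / (9.6e+08 + 8e+07) = 8.8e+08 / 1.04e+09 ≈ 0.8462.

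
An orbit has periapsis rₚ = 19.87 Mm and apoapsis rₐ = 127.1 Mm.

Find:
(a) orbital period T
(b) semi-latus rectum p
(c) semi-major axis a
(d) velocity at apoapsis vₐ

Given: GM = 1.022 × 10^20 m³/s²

Convert to SI: rₚ = 19.87 Mm = 1.987e+07 m; rₐ = 127.1 Mm = 1.271e+08 m.
(a) With a = (rₚ + rₐ)/2 = 7.3485e+07 m, T = 2π √(a³/GM) = 2π √((7.3485e+07)³/1.022e+20) s ≈ 391.5 s
(b) From a = (rₚ + rₐ)/2 = 7.3485e+07 m and e = (rₐ − rₚ)/(rₐ + rₚ) = 0.729605, p = a(1 − e²) = 7.3485e+07 · (1 − (0.729605)²) ≈ 3.437e+07 m
(c) a = (rₚ + rₐ)/2 = (1.987e+07 + 1.271e+08)/2 ≈ 7.348e+07 m
(d) With a = (rₚ + rₐ)/2 = 7.3485e+07 m, vₐ = √(GM (2/rₐ − 1/a)) = √(1.022e+20 · (2/1.271e+08 − 1/7.3485e+07)) m/s ≈ 4.663e+05 m/s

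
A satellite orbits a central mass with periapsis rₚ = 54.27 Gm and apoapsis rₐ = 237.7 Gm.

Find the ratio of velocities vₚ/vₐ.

Convert to SI: rₚ = 54.27 Gm = 5.427e+10 m; rₐ = 237.7 Gm = 2.377e+11 m.
Conservation of angular momentum gives rₚvₚ = rₐvₐ, so vₚ/vₐ = rₐ/rₚ.
vₚ/vₐ = 2.377e+11 / 5.427e+10 ≈ 4.38.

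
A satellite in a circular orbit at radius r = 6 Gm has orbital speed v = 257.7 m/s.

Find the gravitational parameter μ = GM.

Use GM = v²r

Convert to SI: r = 6 Gm = 6e+09 m.
For a circular orbit v² = GM/r, so GM = v² · r.
GM = (257.7)² · 6e+09 m³/s² ≈ 3.985e+14 m³/s² = 3.985 × 10^14 m³/s².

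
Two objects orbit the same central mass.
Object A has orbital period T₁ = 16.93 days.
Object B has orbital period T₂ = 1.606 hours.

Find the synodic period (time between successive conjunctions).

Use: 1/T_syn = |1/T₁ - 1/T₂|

Convert to SI: T₁ = 16.93 days = 1.46275e+06 s; T₂ = 1.606 hours = 5781.6 s.
T_syn = |T₁ · T₂ / (T₁ − T₂)|.
T_syn = |1.46275e+06 · 5781.6 / (1.46275e+06 − 5781.6)| s ≈ 5805 s = 1.612 hours.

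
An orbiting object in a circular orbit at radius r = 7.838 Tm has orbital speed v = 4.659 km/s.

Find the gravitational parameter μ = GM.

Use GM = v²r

Convert to SI: r = 7.838 Tm = 7.838e+12 m; v = 4.659 km/s = 4659 m/s.
For a circular orbit v² = GM/r, so GM = v² · r.
GM = (4659)² · 7.838e+12 m³/s² ≈ 1.701e+20 m³/s² = 1.701 × 10^20 m³/s².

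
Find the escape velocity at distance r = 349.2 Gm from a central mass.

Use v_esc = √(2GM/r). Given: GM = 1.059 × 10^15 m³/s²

Convert to SI: r = 349.2 Gm = 3.492e+11 m.
Escape velocity comes from setting total energy to zero: ½v² − GM/r = 0 ⇒ v_esc = √(2GM / r).
v_esc = √(2 · 1.059e+15 / 3.492e+11) m/s ≈ 77.88 m/s = 77.88 m/s.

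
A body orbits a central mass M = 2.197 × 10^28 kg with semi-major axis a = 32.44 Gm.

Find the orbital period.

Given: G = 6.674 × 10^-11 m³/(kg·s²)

Convert to SI: a = 32.44 Gm = 3.244e+10 m.
GM = G · M = 6.674e-11 · 2.197e+28 = 1.46628e+18 m³/s².
Kepler's third law: T = 2π √(a³ / GM).
Substituting a = 3.244e+10 m and GM = 1.46628e+18 m³/s²:
T = 2π √((3.244e+10)³ / 1.46628e+18) s
T ≈ 3.032e+07 s = 350.9 days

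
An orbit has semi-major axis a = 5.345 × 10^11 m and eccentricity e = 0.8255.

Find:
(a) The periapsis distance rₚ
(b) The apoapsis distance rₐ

(a) rₚ = a(1 − e) = 5.345e+11 · (1 − 0.8255) = 5.345e+11 · 0.1745 ≈ 9.327e+10 m = 9.327 × 10^10 m.
(b) rₐ = a(1 + e) = 5.345e+11 · (1 + 0.8255) = 5.345e+11 · 1.8255 ≈ 9.757e+11 m = 9.757 × 10^11 m.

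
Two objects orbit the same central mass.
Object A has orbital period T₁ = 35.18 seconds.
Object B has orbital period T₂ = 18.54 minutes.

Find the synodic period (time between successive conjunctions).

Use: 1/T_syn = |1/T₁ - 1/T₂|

Convert to SI: T₂ = 18.54 minutes = 1112.4 s.
T_syn = |T₁ · T₂ / (T₁ − T₂)|.
T_syn = |35.18 · 1112.4 / (35.18 − 1112.4)| s ≈ 36.33 s = 36.33 seconds.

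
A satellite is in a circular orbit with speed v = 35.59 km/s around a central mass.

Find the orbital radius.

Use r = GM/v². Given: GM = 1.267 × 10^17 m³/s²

Convert to SI: v = 35.59 km/s = 35590 m/s.
For a circular orbit, v² = GM / r, so r = GM / v².
r = 1.267e+17 / (35590)² m ≈ 1e+08 m = 100 Mm.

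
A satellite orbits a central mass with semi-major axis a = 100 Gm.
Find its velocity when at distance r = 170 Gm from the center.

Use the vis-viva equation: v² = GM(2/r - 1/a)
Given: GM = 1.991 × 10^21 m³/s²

Convert to SI: a = 100 Gm = 1e+11 m; r = 170 Gm = 1.7e+11 m.
Vis-viva: v = √(GM · (2/r − 1/a)).
2/r − 1/a = 2/1.7e+11 − 1/1e+11 = 1.76471e-12 m⁻¹.
v = √(1.991e+21 · 1.76471e-12) m/s ≈ 5.928e+04 m/s = 59.28 km/s.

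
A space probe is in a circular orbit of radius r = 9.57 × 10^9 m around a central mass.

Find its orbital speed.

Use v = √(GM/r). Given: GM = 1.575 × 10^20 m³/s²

For a circular orbit, gravity supplies the centripetal force, so v = √(GM / r).
v = √(1.575e+20 / 9.57e+09) m/s ≈ 1.283e+05 m/s = 128.3 km/s.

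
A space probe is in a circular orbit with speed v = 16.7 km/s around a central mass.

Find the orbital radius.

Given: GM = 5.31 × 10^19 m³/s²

Convert to SI: v = 16.7 km/s = 16700 m/s.
For a circular orbit, v² = GM / r, so r = GM / v².
r = 5.31e+19 / (16700)² m ≈ 1.904e+11 m = 1.904 × 10^11 m.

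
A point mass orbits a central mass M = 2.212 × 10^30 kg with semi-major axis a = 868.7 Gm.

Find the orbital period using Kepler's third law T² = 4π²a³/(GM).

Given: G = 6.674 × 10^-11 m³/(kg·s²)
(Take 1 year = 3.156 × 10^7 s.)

Convert to SI: a = 868.7 Gm = 8.687e+11 m.
GM = G · M = 6.674e-11 · 2.212e+30 = 1.47629e+20 m³/s².
Kepler's third law: T = 2π √(a³ / GM).
Substituting a = 8.687e+11 m and GM = 1.47629e+20 m³/s²:
T = 2π √((8.687e+11)³ / 1.47629e+20) s
T ≈ 4.187e+08 s = 13.27 years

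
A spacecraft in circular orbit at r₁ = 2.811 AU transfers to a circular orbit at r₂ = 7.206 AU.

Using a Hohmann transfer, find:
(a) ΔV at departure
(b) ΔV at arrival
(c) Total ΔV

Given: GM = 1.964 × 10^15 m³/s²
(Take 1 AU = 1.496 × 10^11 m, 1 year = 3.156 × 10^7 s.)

Convert to SI: r₁ = 2.811 AU = 4.20526e+11 m; r₂ = 7.206 AU = 1.07802e+12 m.
Transfer semi-major axis: a_t = (r₁ + r₂)/2 = (4.20526e+11 + 1.07802e+12)/2 = 7.49272e+11 m.
Circular speeds: v₁ = √(GM/r₁) = 68.3399 m/s, v₂ = √(GM/r₂) = 42.6833 m/s.
Transfer speeds (vis-viva v² = GM(2/r − 1/a_t)): v₁ᵗ = 81.9724 m/s, v₂ᵗ = 31.9768 m/s.
(a) ΔV₁ = |v₁ᵗ − v₁| ≈ 13.63 m/s = 0.002876 AU/year.
(b) ΔV₂ = |v₂ − v₂ᵗ| ≈ 10.71 m/s = 0.002259 AU/year.
(c) ΔV_total = ΔV₁ + ΔV₂ ≈ 24.34 m/s = 0.005135 AU/year.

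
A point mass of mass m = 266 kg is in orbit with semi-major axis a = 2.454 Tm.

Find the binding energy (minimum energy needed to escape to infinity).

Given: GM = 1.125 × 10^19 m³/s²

Convert to SI: a = 2.454 Tm = 2.454e+12 m.
Total orbital energy is E = −GMm/(2a); binding energy is E_bind = −E = GMm/(2a).
E_bind = 1.125e+19 · 266 / (2 · 2.454e+12) J ≈ 6.097e+08 J = 609.7 MJ.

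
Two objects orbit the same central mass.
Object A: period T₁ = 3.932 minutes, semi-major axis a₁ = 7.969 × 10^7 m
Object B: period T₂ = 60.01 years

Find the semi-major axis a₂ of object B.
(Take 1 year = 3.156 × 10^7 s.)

Convert to SI: T₁ = 3.932 minutes = 235.92 s; T₂ = 60.01 years = 1.89392e+09 s.
Kepler's third law: (T₁/T₂)² = (a₁/a₂)³ ⇒ a₂ = a₁ · (T₂/T₁)^(2/3).
T₂/T₁ = 1.89392e+09 / 235.92 = 8.02779e+06.
a₂ = 7.969e+07 · (8.02779e+06)^(2/3) m ≈ 3.195e+12 m = 3.195 × 10^12 m.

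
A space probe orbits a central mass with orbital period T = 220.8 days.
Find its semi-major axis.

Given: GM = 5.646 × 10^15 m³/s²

Convert to SI: T = 220.8 days = 1.90771e+07 s.
Invert Kepler's third law: a = (GM · T² / (4π²))^(1/3).
Substituting T = 1.90771e+07 s and GM = 5.646e+15 m³/s²:
a = (5.646e+15 · (1.90771e+07)² / (4π²))^(1/3) m
a ≈ 3.734e+09 m = 3.734 Gm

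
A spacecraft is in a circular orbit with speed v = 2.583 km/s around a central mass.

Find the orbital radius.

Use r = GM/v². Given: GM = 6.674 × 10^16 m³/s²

Convert to SI: v = 2.583 km/s = 2583 m/s.
For a circular orbit, v² = GM / r, so r = GM / v².
r = 6.674e+16 / (2583)² m ≈ 1e+10 m = 10 Gm.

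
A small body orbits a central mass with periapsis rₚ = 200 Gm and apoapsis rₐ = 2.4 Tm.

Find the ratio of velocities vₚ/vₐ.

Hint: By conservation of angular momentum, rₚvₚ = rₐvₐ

Convert to SI: rₚ = 200 Gm = 2e+11 m; rₐ = 2.4 Tm = 2.4e+12 m.
Conservation of angular momentum gives rₚvₚ = rₐvₐ, so vₚ/vₐ = rₐ/rₚ.
vₚ/vₐ = 2.4e+12 / 2e+11 ≈ 12.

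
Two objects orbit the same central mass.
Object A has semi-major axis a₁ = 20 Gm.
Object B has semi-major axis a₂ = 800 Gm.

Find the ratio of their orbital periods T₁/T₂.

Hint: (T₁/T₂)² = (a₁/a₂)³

Convert to SI: a₁ = 20 Gm = 2e+10 m; a₂ = 800 Gm = 8e+11 m.
From Kepler's third law, (T₁/T₂)² = (a₁/a₂)³, so T₁/T₂ = (a₁/a₂)^(3/2).
a₁/a₂ = 2e+10 / 8e+11 = 0.025.
T₁/T₂ = (0.025)^(3/2) ≈ 0.003953.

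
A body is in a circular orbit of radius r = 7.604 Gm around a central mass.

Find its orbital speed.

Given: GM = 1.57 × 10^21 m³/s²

Convert to SI: r = 7.604 Gm = 7.604e+09 m.
For a circular orbit, gravity supplies the centripetal force, so v = √(GM / r).
v = √(1.57e+21 / 7.604e+09) m/s ≈ 4.544e+05 m/s = 454.4 km/s.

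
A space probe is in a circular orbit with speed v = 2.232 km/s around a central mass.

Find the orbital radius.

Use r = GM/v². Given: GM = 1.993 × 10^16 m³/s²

Convert to SI: v = 2.232 km/s = 2232 m/s.
For a circular orbit, v² = GM / r, so r = GM / v².
r = 1.993e+16 / (2232)² m ≈ 4.001e+09 m = 4.001 Gm.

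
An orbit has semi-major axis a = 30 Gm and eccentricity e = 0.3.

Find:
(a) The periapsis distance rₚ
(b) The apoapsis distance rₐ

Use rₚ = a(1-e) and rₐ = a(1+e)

Convert to SI: a = 30 Gm = 3e+10 m.
(a) rₚ = a(1 − e) = 3e+10 · (1 − 0.3) = 3e+10 · 0.7 ≈ 2.1e+10 m = 21 Gm.
(b) rₐ = a(1 + e) = 3e+10 · (1 + 0.3) = 3e+10 · 1.3 ≈ 3.9e+10 m = 39 Gm.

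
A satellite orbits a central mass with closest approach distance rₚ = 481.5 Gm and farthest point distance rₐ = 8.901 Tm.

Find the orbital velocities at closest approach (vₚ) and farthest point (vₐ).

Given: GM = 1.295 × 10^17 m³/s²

Convert to SI: rₚ = 481.5 Gm = 4.815e+11 m; rₐ = 8.901 Tm = 8.901e+12 m.
Use the vis-viva equation v² = GM(2/r − 1/a) with a = (rₚ + rₐ)/2 = (4.815e+11 + 8.901e+12)/2 = 4.69125e+12 m.
vₚ = √(GM · (2/rₚ − 1/a)) = √(1.295e+17 · (2/4.815e+11 − 1/4.69125e+12)) m/s ≈ 714.4 m/s = 714.4 m/s.
vₐ = √(GM · (2/rₐ − 1/a)) = √(1.295e+17 · (2/8.901e+12 − 1/4.69125e+12)) m/s ≈ 38.64 m/s = 38.64 m/s.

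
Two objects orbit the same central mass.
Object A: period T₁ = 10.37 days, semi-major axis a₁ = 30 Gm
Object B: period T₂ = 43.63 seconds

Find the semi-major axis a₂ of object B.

Convert to SI: T₁ = 10.37 days = 895968 s; a₁ = 30 Gm = 3e+10 m.
Kepler's third law: (T₁/T₂)² = (a₁/a₂)³ ⇒ a₂ = a₁ · (T₂/T₁)^(2/3).
T₂/T₁ = 43.63 / 895968 = 4.86959e-05.
a₂ = 3e+10 · (4.86959e-05)^(2/3) m ≈ 4.001e+07 m = 40.01 Mm.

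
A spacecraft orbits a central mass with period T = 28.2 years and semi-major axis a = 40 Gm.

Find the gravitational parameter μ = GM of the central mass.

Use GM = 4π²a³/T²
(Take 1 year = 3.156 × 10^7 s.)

Convert to SI: T = 28.2 years = 8.89992e+08 s; a = 40 Gm = 4e+10 m.
GM = 4π² · a³ / T².
GM = 4π² · (4e+10)³ / (8.89992e+08)² m³/s² ≈ 3.19e+15 m³/s² = 3.19 × 10^15 m³/s².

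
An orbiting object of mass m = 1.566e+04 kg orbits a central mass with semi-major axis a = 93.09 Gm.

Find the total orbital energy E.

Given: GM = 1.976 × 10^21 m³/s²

Convert to SI: a = 93.09 Gm = 9.309e+10 m.
E = −GMm / (2a).
E = −1.976e+21 · 1.566e+04 / (2 · 9.309e+10) J ≈ -1.662e+14 J = -166.2 TJ.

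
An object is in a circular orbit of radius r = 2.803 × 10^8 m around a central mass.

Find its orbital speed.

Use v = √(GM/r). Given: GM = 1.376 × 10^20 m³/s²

For a circular orbit, gravity supplies the centripetal force, so v = √(GM / r).
v = √(1.376e+20 / 2.803e+08) m/s ≈ 7.006e+05 m/s = 700.6 km/s.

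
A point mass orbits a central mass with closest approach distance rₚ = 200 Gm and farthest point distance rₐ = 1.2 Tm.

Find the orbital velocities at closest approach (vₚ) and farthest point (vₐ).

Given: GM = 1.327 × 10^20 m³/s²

Convert to SI: rₚ = 200 Gm = 2e+11 m; rₐ = 1.2 Tm = 1.2e+12 m.
Use the vis-viva equation v² = GM(2/r − 1/a) with a = (rₚ + rₐ)/2 = (2e+11 + 1.2e+12)/2 = 7e+11 m.
vₚ = √(GM · (2/rₚ − 1/a)) = √(1.327e+20 · (2/2e+11 − 1/7e+11)) m/s ≈ 3.373e+04 m/s = 33.73 km/s.
vₐ = √(GM · (2/rₐ − 1/a)) = √(1.327e+20 · (2/1.2e+12 − 1/7e+11)) m/s ≈ 5621 m/s = 5.621 km/s.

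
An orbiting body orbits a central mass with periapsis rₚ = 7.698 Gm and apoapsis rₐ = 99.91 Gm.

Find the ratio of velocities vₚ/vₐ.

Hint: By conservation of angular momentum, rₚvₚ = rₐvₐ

Convert to SI: rₚ = 7.698 Gm = 7.698e+09 m; rₐ = 99.91 Gm = 9.991e+10 m.
Conservation of angular momentum gives rₚvₚ = rₐvₐ, so vₚ/vₐ = rₐ/rₚ.
vₚ/vₐ = 9.991e+10 / 7.698e+09 ≈ 12.98.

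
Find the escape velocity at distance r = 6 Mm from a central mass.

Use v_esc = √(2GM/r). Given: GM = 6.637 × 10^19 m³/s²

Convert to SI: r = 6 Mm = 6e+06 m.
Escape velocity comes from setting total energy to zero: ½v² − GM/r = 0 ⇒ v_esc = √(2GM / r).
v_esc = √(2 · 6.637e+19 / 6e+06) m/s ≈ 4.704e+06 m/s = 4704 km/s.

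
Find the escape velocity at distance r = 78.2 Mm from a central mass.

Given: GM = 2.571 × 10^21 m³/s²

Convert to SI: r = 78.2 Mm = 7.82e+07 m.
Escape velocity comes from setting total energy to zero: ½v² − GM/r = 0 ⇒ v_esc = √(2GM / r).
v_esc = √(2 · 2.571e+21 / 7.82e+07) m/s ≈ 8.109e+06 m/s = 8109 km/s.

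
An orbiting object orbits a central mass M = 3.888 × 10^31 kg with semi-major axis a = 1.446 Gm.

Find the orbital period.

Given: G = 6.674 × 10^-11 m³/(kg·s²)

Convert to SI: a = 1.446 Gm = 1.446e+09 m.
GM = G · M = 6.674e-11 · 3.888e+31 = 2.59485e+21 m³/s².
Kepler's third law: T = 2π √(a³ / GM).
Substituting a = 1.446e+09 m and GM = 2.59485e+21 m³/s²:
T = 2π √((1.446e+09)³ / 2.59485e+21) s
T ≈ 6782 s = 1.884 hours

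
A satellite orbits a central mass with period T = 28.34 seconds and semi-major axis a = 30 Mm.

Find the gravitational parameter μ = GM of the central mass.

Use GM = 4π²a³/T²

Convert to SI: a = 30 Mm = 3e+07 m.
GM = 4π² · a³ / T².
GM = 4π² · (3e+07)³ / (28.34)² m³/s² ≈ 1.327e+21 m³/s² = 1.327 × 10^21 m³/s².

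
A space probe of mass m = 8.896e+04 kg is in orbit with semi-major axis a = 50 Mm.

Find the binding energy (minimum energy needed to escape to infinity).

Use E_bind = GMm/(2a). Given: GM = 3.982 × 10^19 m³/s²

Convert to SI: a = 50 Mm = 5e+07 m.
Total orbital energy is E = −GMm/(2a); binding energy is E_bind = −E = GMm/(2a).
E_bind = 3.982e+19 · 8.896e+04 / (2 · 5e+07) J ≈ 3.542e+16 J = 35.42 PJ.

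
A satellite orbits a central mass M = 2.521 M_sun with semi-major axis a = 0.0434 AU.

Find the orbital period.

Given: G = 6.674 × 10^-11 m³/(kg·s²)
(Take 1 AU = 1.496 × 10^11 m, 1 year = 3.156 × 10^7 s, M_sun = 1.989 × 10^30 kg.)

Convert to SI: a = 0.0434 AU = 6.49264e+09 m; M = 2.521 M_sun = 5.01427e+30 kg.
GM = G · M = 6.674e-11 · 5.01427e+30 = 3.34652e+20 m³/s².
Kepler's third law: T = 2π √(a³ / GM).
Substituting a = 6.49264e+09 m and GM = 3.34652e+20 m³/s²:
T = 2π √((6.49264e+09)³ / 3.34652e+20) s
T ≈ 1.797e+05 s = 0.005693 years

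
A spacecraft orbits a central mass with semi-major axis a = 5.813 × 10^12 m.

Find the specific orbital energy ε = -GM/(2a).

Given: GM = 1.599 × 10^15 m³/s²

ε = −GM / (2a).
ε = −1.599e+15 / (2 · 5.813e+12) J/kg ≈ -137.5 J/kg = -137.5 J/kg.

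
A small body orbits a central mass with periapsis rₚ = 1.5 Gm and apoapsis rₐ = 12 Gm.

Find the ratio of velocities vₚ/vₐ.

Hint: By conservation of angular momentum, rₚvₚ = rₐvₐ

Convert to SI: rₚ = 1.5 Gm = 1.5e+09 m; rₐ = 12 Gm = 1.2e+10 m.
Conservation of angular momentum gives rₚvₚ = rₐvₐ, so vₚ/vₐ = rₐ/rₚ.
vₚ/vₐ = 1.2e+10 / 1.5e+09 ≈ 8.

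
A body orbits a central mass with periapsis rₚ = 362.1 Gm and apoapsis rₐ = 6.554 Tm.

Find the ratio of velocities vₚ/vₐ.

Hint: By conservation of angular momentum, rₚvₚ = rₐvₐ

Convert to SI: rₚ = 362.1 Gm = 3.621e+11 m; rₐ = 6.554 Tm = 6.554e+12 m.
Conservation of angular momentum gives rₚvₚ = rₐvₐ, so vₚ/vₐ = rₐ/rₚ.
vₚ/vₐ = 6.554e+12 / 3.621e+11 ≈ 18.1.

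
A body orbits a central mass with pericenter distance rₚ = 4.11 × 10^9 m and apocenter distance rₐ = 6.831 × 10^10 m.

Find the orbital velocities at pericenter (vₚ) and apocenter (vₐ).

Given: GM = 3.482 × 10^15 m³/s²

Use the vis-viva equation v² = GM(2/r − 1/a) with a = (rₚ + rₐ)/2 = (4.11e+09 + 6.831e+10)/2 = 3.621e+10 m.
vₚ = √(GM · (2/rₚ − 1/a)) = √(3.482e+15 · (2/4.11e+09 − 1/3.621e+10)) m/s ≈ 1264 m/s = 1.264 km/s.
vₐ = √(GM · (2/rₐ − 1/a)) = √(3.482e+15 · (2/6.831e+10 − 1/3.621e+10)) m/s ≈ 76.06 m/s = 76.06 m/s.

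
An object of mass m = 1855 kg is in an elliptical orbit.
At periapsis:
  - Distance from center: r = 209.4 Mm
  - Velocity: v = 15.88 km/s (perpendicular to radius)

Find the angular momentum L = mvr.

Convert to SI: r = 209.4 Mm = 2.094e+08 m; v = 15.88 km/s = 15880 m/s.
Since v is perpendicular to r, L = m · v · r.
L = 1855 · 15880 · 2.094e+08 kg·m²/s ≈ 6.168e+15 kg·m²/s.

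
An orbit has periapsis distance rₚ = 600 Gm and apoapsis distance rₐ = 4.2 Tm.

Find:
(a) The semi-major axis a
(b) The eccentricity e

Convert to SI: rₚ = 600 Gm = 6e+11 m; rₐ = 4.2 Tm = 4.2e+12 m.
(a) a = (rₚ + rₐ) / 2 = (6e+11 + 4.2e+12) / 2 ≈ 2.4e+12 m = 2.4 Tm.
(b) e = (rₐ − rₚ) / (rₐ + rₚ) = (4.2e+12 − 6e+11) / (4.2e+12 + 6e+11) ≈ 0.75.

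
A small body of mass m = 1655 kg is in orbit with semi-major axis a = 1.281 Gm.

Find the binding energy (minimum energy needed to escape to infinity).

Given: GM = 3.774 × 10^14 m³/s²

Convert to SI: a = 1.281 Gm = 1.281e+09 m.
Total orbital energy is E = −GMm/(2a); binding energy is E_bind = −E = GMm/(2a).
E_bind = 3.774e+14 · 1655 / (2 · 1.281e+09) J ≈ 2.438e+08 J = 243.8 MJ.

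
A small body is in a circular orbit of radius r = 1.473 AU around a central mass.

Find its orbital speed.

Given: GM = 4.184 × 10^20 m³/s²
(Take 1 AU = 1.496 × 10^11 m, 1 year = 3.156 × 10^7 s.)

Convert to SI: r = 1.473 AU = 2.20361e+11 m.
For a circular orbit, gravity supplies the centripetal force, so v = √(GM / r).
v = √(4.184e+20 / 2.20361e+11) m/s ≈ 4.357e+04 m/s = 9.193 AU/year.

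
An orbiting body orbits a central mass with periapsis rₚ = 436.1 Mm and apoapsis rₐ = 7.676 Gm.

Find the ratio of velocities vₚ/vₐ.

Convert to SI: rₚ = 436.1 Mm = 4.361e+08 m; rₐ = 7.676 Gm = 7.676e+09 m.
Conservation of angular momentum gives rₚvₚ = rₐvₐ, so vₚ/vₐ = rₐ/rₚ.
vₚ/vₐ = 7.676e+09 / 4.361e+08 ≈ 17.6.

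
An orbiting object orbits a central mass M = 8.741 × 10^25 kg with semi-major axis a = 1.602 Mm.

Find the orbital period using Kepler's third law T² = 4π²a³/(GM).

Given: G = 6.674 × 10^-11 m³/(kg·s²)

Convert to SI: a = 1.602 Mm = 1.602e+06 m.
GM = G · M = 6.674e-11 · 8.741e+25 = 5.83374e+15 m³/s².
Kepler's third law: T = 2π √(a³ / GM).
Substituting a = 1.602e+06 m and GM = 5.83374e+15 m³/s²:
T = 2π √((1.602e+06)³ / 5.83374e+15) s
T ≈ 166.8 s = 2.78 minutes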